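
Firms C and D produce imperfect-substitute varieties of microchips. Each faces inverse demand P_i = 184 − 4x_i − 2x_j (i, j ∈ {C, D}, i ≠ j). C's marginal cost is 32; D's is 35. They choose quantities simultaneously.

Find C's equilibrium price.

93.2

Firm C's profit: π = x_C(184 − 4x_C − 2x_D) − 32x_C.
∂π/∂x_C = 152 − 8x_C − 2x_D = 0 ⇒ x_C = 19 − 0.25x_D.
Similarly x_D = 18.625 − 0.25x_C.
Plugging x_D into C's best response: x_C = 19 − 0.25(18.625 − 0.25x_C) ⇒ 0.9375x_C = 459/32, so x_C = 15.3.
Then x_D = 18.625 − 0.25·15.3 = 14.8.
P_C = 184 − 4·15.3 − 2·14.8 = 93.2.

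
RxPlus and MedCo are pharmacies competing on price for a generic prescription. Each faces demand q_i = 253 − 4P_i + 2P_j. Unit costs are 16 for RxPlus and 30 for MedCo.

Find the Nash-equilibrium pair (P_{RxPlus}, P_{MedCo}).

RxPlus's profit: π = (P_{RxPlus} − 16)(253 − 4P_{RxPlus} + 2P_{MedCo}).
∂π/∂P_{RxPlus} = 317 − 8P_{RxPlus} + 2P_{MedCo} = 0 ⇒ P_{RxPlus} = 39.625 + 0.25P_{MedCo}.
Similarly P_{MedCo} = 46.625 + 0.25P_{RxPlus}.
Substituting the second reaction function into the first: P_{RxPlus} = 39.625 + 0.25(46.625 + 0.25P_{RxPlus}), which gives 0.9375P_{RxPlus} = 1641/32 ⇒ P_{RxPlus} = 54.7.
Then P_{MedCo} = 46.625 + 0.25·54.7 = 60.3.

54.7, 60.3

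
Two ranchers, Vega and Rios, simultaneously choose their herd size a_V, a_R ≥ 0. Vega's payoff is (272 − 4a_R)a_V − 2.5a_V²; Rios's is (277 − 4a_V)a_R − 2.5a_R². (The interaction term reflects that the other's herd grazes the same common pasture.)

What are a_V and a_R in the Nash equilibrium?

28, 33

Expanding Vega's payoff: 272a_V − 4a_Ra_V − 2.5a_V².
∂π/∂a_V = 272 − 4a_R − 5a_V = 0, so a_V = 54.4 − 0.8a_R.
Likewise for Rios: a_R = 55.4 − 0.8a_V.
Substituting the second reaction function into the first: a_V = 54.4 − 0.8(55.4 − 0.8a_V), which gives 0.36a_V = 10.08 ⇒ a_V = 28.
Then a_R = 55.4 − 0.8·28 = 33.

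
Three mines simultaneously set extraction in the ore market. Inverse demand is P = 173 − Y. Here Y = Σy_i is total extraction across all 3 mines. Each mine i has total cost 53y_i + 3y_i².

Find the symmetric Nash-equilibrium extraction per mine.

A representative mine's profit is π_i = y_i(173 − Y) − 53y_i − 3y_i², with Y = y_i + Σ_{j≠i} y_j.
First-order condition: 120 − 8y_i − Σ_{j≠i} y_j = 0.
With identical mines, set every y_j = y: then 120 − 8y − 2y = 0, i.e. y = 120/10 = 12.

12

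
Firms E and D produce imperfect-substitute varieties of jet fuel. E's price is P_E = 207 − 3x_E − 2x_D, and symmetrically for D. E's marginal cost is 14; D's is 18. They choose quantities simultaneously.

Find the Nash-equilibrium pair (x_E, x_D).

Firm E's profit: π = x_E(207 − 3x_E − 2x_D) − 14x_E.
∂π/∂x_E = 193 − 6x_E − 2x_D = 0 ⇒ x_E = 193/6 − (1/3)x_D.
Similarly x_D = 31.5 − (1/3)x_E.
Plugging x_D into E's best response: x_E = 193/6 − (1/3)(31.5 − (1/3)x_E) ⇒ (8/9)x_E = 65/3, so x_E = 24.375.
Then x_D = 31.5 − (1/3)·24.375 = 23.375.

24.375, 23.375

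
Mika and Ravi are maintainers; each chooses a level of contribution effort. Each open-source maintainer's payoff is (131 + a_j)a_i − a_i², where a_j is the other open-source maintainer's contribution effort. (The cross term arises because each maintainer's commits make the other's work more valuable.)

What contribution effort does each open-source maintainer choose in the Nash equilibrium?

131

Mika's payoff is (131 + a_R)a_M − a_M².
∂π/∂a_M = 131 + a_R − 2a_M = 0, so a_M = 65.5 + 0.5a_R.
By symmetry a_R = a_M; substituting into the reaction function, 0.5a_M = 65.5 and a_M = 131.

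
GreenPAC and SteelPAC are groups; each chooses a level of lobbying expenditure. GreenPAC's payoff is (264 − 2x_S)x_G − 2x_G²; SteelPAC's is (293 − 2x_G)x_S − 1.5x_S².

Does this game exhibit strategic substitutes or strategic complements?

strategic substitutes

Expanding GreenPAC's payoff: 264x_G − 2x_Sx_G − 2x_G².
∂π/∂x_G = 264 − 2x_S − 4x_G = 0, so x_G = 66 − 0.5x_S.
The best-response slope dx_G/dx_S = −0.5 < 0: the reaction function is downward-sloping, so the choices are strategic substitutes.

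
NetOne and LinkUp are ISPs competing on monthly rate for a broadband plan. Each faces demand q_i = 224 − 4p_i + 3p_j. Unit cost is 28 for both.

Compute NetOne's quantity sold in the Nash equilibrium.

NetOne's profit: π = (p_{NetOne} − 28)(224 − 4p_{NetOne} + 3p_{LinkUp}).
∂π/∂p_{NetOne} = 336 − 8p_{NetOne} + 3p_{LinkUp} = 0 ⇒ p_{NetOne} = 42 + 0.375p_{LinkUp}.
By symmetry p_{LinkUp} = p_{NetOne}; substituting into the reaction function, 0.625p_{NetOne} = 42 and p_{NetOne} = 67.2.
q_{NetOne} = 224 − 4·67.2 + 3·67.2 = 156.8.

156.8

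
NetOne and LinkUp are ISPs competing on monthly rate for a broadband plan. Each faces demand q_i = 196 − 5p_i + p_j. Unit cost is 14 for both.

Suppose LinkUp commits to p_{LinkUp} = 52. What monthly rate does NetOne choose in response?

31.8

NetOne's profit: π = (p_{NetOne} − 14)(196 − 5p_{NetOne} + p_{LinkUp}).
∂π/∂p_{NetOne} = 266 − 10p_{NetOne} + p_{LinkUp} = 0 ⇒ p_{NetOne} = 26.6 + 0.1p_{LinkUp}.
At p_{LinkUp} = 52: p_{NetOne} = 26.6 + 0.1·52 = 31.8.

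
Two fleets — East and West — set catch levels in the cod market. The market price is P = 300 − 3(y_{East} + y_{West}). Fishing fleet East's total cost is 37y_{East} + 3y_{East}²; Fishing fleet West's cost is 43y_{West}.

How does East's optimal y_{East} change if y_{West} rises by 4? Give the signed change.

-1

Fishing fleet East's profit: π = y_{East}(300 − 3(y_{East} + y_{West})) − 37y_{East} − 3y_{East}².
∂π/∂y_{East} = 263 − 12y_{East} − 3y_{West} = 0, so y_{East} = 263/12 − 0.25y_{West}.
The reaction-function slope is −0.25, so a 4-unit rise in y_{West} moves y_{East} by −0.25 × 4 = −1. East's best response falls — the actions are strategic substitutes.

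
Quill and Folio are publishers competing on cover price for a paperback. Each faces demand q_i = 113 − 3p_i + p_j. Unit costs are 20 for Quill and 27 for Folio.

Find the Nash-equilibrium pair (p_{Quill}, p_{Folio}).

35.2, 38.2

Quill's profit: π = (p_{Quill} − 20)(113 − 3p_{Quill} + p_{Folio}).
∂π/∂p_{Quill} = 173 − 6p_{Quill} + p_{Folio} = 0 ⇒ p_{Quill} = 173/6 + (1/6)p_{Folio}.
Similarly p_{Folio} = 97/3 + (1/6)p_{Quill}.
Plugging p_{Folio} into Quill's best response: p_{Quill} = 173/6 + (1/6)(97/3 + (1/6)p_{Quill}) ⇒ (35/36)p_{Quill} = 308/9, so p_{Quill} = 35.2.
Then p_{Folio} = 97/3 + (1/6)·35.2 = 38.2.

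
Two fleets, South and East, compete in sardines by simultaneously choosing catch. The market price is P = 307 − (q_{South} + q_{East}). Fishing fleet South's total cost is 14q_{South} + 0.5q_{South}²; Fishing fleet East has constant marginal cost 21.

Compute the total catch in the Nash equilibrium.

Fishing fleet South's profit: π = q_{South}(307 − (q_{South} + q_{East})) − 14q_{South} − 0.5q_{South}².
∂π/∂q_{South} = 293 − 3q_{South} − q_{East} = 0, so q_{South} = 293/3 − (1/3)q_{East}.
For East: ∂π/∂q_{East} = 286 − 2q_{East} − q_{South} = 0 ⇒ q_{East} = 143 − 0.5q_{South}.
Plugging q_{East} into South's best response: q_{South} = 293/3 − (1/3)(143 − 0.5q_{South}) ⇒ (5/6)q_{South} = 50, so q_{South} = 60.
Then q_{East} = 143 − 0.5·60 = 113.
Total catch: 60 + 113 = 173.

173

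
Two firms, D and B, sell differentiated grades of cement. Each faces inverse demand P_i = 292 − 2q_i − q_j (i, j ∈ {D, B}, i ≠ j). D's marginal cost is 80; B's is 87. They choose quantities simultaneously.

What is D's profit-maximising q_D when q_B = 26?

Firm D's profit: π = q_D(292 − 2q_D − q_B) − 80q_D.
∂π/∂q_D = 212 − 4q_D − q_B = 0 ⇒ q_D = 53 − 0.25q_B.
At q_B = 26: q_D = 53 − 0.25·26 = 46.5.

46.5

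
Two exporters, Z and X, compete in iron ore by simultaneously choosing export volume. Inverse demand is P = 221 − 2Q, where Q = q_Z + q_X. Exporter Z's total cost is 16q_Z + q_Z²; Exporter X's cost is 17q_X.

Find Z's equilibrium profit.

1273.08

Exporter Z's profit: π = q_Z(221 − 2(q_Z + q_X)) − 16q_Z − q_Z².
∂π/∂q_Z = 205 − 6q_Z − 2q_X = 0, so q_Z = 205/6 − (1/3)q_X.
For X: ∂π/∂q_X = 204 − 4q_X − 2q_Z = 0 ⇒ q_X = 51 − 0.5q_Z.
Solving the two reaction functions simultaneously: (1 − (−1/3)(−0.5))q_Z = 205/6 − (1/3)·51, so (5/6)q_Z = 103/6 and q_Z = 20.6.
Then q_X = 51 − 0.5·20.6 = 40.7.
Price P = 221 − 2·61.3 = 98.4.
Z's profit: (98.4 − 16)·20.6 − (20.6)² = 1273.08.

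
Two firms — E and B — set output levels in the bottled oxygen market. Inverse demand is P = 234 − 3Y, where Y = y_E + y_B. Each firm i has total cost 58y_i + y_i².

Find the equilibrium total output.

32

Firm E's profit: π = y_E(234 − 3(y_E + y_B)) − 58y_E − y_E².
∂π/∂y_E = 176 − 8y_E − 3y_B = 0, so y_E = 22 − 0.375y_B.
Setting y_E = y_B in the reaction function: y_E = 22 − 0.375y_E, so y_E = 22 / 1.375 = 16.
Total output: 16 + 16 = 32.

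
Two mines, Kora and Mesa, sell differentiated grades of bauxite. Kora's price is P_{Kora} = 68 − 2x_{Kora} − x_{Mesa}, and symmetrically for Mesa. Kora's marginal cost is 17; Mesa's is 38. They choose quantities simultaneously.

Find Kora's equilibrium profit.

Mine Kora's profit: π = x_{Kora}(68 − 2x_{Kora} − x_{Mesa}) − 17x_{Kora}.
∂π/∂x_{Kora} = 51 − 4x_{Kora} − x_{Mesa} = 0 ⇒ x_{Kora} = 12.75 − 0.25x_{Mesa}.
Similarly x_{Mesa} = 7.5 − 0.25x_{Kora}.
Plugging x_{Mesa} into Kora's best response: x_{Kora} = 12.75 − 0.25(7.5 − 0.25x_{Kora}) ⇒ 0.9375x_{Kora} = 10.875, so x_{Kora} = 11.6.
Then x_{Mesa} = 7.5 − 0.25·11.6 = 4.6.
P_{Kora} = 68 − 2·11.6 − 4.6 = 40.2.
Profit = (40.2 − 17)·11.6 = 269.12.

269.12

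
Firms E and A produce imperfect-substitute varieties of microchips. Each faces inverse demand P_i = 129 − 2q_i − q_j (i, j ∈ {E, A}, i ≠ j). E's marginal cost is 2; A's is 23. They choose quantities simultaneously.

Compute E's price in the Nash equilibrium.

55.6

Firm E's profit: π = q_E(129 − 2q_E − q_A) − 2q_E.
∂π/∂q_E = 127 − 4q_E − q_A = 0 ⇒ q_E = 31.75 − 0.25q_A.
Similarly q_A = 26.5 − 0.25q_E.
Substituting the second reaction function into the first: q_E = 31.75 − 0.25(26.5 − 0.25q_E), which gives 0.9375q_E = 25.125 ⇒ q_E = 26.8.
Then q_A = 26.5 − 0.25·26.8 = 19.8.
P_E = 129 − 2·26.8 − 19.8 = 55.6.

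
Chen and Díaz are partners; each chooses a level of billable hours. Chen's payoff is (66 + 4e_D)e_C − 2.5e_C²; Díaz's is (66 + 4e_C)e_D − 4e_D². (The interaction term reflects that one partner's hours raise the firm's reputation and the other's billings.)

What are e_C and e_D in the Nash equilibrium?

33, 24.75

Expanding Chen's payoff: 66e_C + 4e_De_C − 2.5e_C².
∂π/∂e_C = 66 + 4e_D − 5e_C = 0, so e_C = 13.2 + 0.8e_D.
Likewise for Díaz: e_D = 8.25 + 0.5e_C.
Plugging e_D into Chen's best response: e_C = 13.2 + 0.8(8.25 + 0.5e_C) ⇒ 0.6e_C = 19.8, so e_C = 33.
Then e_D = 8.25 + 0.5·33 = 24.75.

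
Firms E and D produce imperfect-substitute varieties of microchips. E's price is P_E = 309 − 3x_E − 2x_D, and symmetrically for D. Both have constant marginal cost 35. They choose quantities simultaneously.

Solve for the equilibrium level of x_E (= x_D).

34.25

Firm E's profit: π = x_E(309 − 3x_E − 2x_D) − 35x_E.
∂π/∂x_E = 274 − 6x_E − 2x_D = 0 ⇒ x_E = 137/3 − (1/3)x_D.
The game is symmetric, so in equilibrium x_D = x_E: the reaction function gives (4/3)x_E = 137/3, hence x_E = 34.25.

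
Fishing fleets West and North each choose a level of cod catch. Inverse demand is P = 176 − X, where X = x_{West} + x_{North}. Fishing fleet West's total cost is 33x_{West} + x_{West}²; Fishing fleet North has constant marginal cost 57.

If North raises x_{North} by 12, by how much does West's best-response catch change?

Fishing fleet West's profit: π = x_{West}(176 − (x_{West} + x_{North})) − 33x_{West} − x_{West}².
∂π/∂x_{West} = 143 − 4x_{West} − x_{North} = 0, so x_{West} = 35.75 − 0.25x_{North}.
The reaction-function slope is −0.25, so a 12-unit rise in x_{North} moves x_{West} by −0.25 × 12 = −3. West's best response falls — the actions are strategic substitutes.

-3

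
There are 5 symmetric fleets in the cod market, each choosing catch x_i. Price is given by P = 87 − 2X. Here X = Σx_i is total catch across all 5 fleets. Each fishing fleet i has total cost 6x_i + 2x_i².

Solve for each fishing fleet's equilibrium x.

A representative fishing fleet's profit is π_i = x_i(87 − 2X) − 6x_i − 2x_i², with X = x_i + Σ_{j≠i} x_j.
First-order condition: 81 − 8x_i − 2Σ_{j≠i} x_j = 0.
In a symmetric equilibrium every fishing fleet chooses the same x, so Σ_{j≠i} x_j = 4x. The condition becomes 81 − 16x = 0, giving x = 81/16 = 5.0625.

5.0625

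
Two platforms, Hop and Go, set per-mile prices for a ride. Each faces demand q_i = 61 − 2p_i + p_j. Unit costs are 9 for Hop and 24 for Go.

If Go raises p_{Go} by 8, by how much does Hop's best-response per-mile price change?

Hop's profit: π = (p_{Hop} − 9)(61 − 2p_{Hop} + p_{Go}).
∂π/∂p_{Hop} = 79 − 4p_{Hop} + p_{Go} = 0 ⇒ p_{Hop} = 19.75 + 0.25p_{Go}.
The reaction-function slope is 0.25, so an 8-unit rise in p_{Go} moves p_{Hop} by 0.25 × 8 = 2. Hop's best response rises — the actions are strategic complements.

2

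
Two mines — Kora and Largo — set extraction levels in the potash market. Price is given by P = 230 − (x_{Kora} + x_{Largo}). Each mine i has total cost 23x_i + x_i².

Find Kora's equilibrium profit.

Mine Kora's profit: π = x_{Kora}(230 − (x_{Kora} + x_{Largo})) − 23x_{Kora} − x_{Kora}².
∂π/∂x_{Kora} = 207 − 4x_{Kora} − x_{Largo} = 0, so x_{Kora} = 51.75 − 0.25x_{Largo}.
Setting x_{Kora} = x_{Largo} in the reaction function: x_{Kora} = 51.75 − 0.25x_{Kora}, so x_{Kora} = 51.75 / 1.25 = 41.4.
Price P = 230 − 82.8 = 147.2.
Kora's profit: (147.2 − 23)·41.4 − (41.4)² = 3427.92.

3427.92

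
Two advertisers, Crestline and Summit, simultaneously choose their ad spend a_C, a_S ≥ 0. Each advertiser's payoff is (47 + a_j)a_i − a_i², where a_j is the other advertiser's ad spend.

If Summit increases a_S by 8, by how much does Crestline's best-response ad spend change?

Crestline's payoff is (47 + a_S)a_C − a_C².
∂π/∂a_C = 47 + a_S − 2a_C = 0, so a_C = 23.5 + 0.5a_S.
The reaction-function slope is 0.5, so an 8-unit rise in a_S moves a_C by 0.5 × 8 = 4. Crestline's best response rises — the actions are strategic complements.

4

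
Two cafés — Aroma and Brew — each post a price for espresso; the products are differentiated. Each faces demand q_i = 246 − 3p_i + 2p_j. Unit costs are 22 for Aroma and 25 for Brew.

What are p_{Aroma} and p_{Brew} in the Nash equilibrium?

78.5625, 79.6875

Aroma's profit: π = (p_{Aroma} − 22)(246 − 3p_{Aroma} + 2p_{Brew}).
∂π/∂p_{Aroma} = 312 − 6p_{Aroma} + 2p_{Brew} = 0 ⇒ p_{Aroma} = 52 + (1/3)p_{Brew}.
Similarly p_{Brew} = 53.5 + (1/3)p_{Aroma}.
Solving the two reaction functions simultaneously: (1 − (1/3)(1/3))p_{Aroma} = 52 + (1/3)·53.5, so (8/9)p_{Aroma} = 419/6 and p_{Aroma} = 78.5625.
Then p_{Brew} = 53.5 + (1/3)·78.5625 = 79.6875.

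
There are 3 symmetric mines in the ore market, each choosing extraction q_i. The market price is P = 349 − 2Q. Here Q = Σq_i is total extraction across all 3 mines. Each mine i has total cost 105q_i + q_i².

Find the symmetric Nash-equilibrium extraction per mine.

A representative mine's profit is π_i = q_i(349 − 2Q) − 105q_i − q_i², with Q = q_i + Σ_{j≠i} q_j.
First-order condition: 244 − 6q_i − 2Σ_{j≠i} q_j = 0.
In a symmetric equilibrium every mine chooses the same q, so Σ_{j≠i} q_j = 2q. The condition becomes 244 − 10q = 0, giving q = 244/10 = 24.4.

24.4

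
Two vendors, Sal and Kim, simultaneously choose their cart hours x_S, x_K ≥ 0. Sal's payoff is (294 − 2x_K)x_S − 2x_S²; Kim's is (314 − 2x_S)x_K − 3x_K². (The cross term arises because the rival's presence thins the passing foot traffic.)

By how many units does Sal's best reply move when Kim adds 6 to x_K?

-3

Expanding Sal's payoff: 294x_S − 2x_Kx_S − 2x_S².
∂π/∂x_S = 294 − 2x_K − 4x_S = 0, so x_S = 73.5 − 0.5x_K.
The reaction-function slope is −0.5, so a 6-unit rise in x_K moves x_S by −0.5 × 6 = −3. Sal's best response falls — the actions are strategic substitutes.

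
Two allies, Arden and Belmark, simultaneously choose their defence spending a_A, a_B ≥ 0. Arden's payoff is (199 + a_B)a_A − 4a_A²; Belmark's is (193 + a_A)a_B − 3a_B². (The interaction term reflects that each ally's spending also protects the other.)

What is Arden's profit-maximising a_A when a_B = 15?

26.75

Expanding Arden's payoff: 199a_A + a_Ba_A − 4a_A².
∂π/∂a_A = 199 + a_B − 8a_A = 0, so a_A = 24.875 + 0.125a_B.
At a_B = 15: a_A = 24.875 + 0.125·15 = 26.75.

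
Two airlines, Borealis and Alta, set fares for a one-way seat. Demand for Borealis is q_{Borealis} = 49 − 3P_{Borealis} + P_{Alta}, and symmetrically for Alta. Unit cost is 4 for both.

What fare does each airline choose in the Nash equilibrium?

Borealis's profit: π = (P_{Borealis} − 4)(49 − 3P_{Borealis} + P_{Alta}).
∂π/∂P_{Borealis} = 61 − 6P_{Borealis} + P_{Alta} = 0 ⇒ P_{Borealis} = 61/6 + (1/6)P_{Alta}.
Setting P_{Borealis} = P_{Alta} in the reaction function: P_{Borealis} = 61/6 + (1/6)P_{Borealis}, so P_{Borealis} = (61/6) / (5/6) = 12.2.

12.2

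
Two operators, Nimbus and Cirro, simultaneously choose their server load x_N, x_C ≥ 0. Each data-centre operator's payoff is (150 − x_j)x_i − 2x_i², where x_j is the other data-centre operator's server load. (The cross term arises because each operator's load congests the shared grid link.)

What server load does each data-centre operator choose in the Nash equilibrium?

Nimbus's payoff is (150 − x_C)x_N − 2x_N².
∂π/∂x_N = 150 − x_C − 4x_N = 0, so x_N = 37.5 − 0.25x_C.
Setting x_N = x_C in the reaction function: x_N = 37.5 − 0.25x_N, so x_N = 37.5 / 1.25 = 30.

30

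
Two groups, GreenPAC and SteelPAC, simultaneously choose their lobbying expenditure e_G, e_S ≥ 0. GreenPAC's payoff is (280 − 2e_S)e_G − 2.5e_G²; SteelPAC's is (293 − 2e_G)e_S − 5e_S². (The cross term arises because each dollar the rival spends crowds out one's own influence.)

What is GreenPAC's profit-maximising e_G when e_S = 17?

Expanding GreenPAC's payoff: 280e_G − 2e_Se_G − 2.5e_G².
∂π/∂e_G = 280 − 2e_S − 5e_G = 0, so e_G = 56 − 0.4e_S.
At e_S = 17: e_G = 56 − 0.4·17 = 49.2.

49.2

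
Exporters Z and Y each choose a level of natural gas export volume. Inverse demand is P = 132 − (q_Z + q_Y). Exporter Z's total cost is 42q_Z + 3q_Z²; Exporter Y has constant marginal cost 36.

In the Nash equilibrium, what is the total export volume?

50.8

Exporter Z's profit: π = q_Z(132 − (q_Z + q_Y)) − 42q_Z − 3q_Z².
∂π/∂q_Z = 90 − 8q_Z − q_Y = 0, so q_Z = 11.25 − 0.125q_Y.
For Y: ∂π/∂q_Y = 96 − 2q_Y − q_Z = 0 ⇒ q_Y = 48 − 0.5q_Z.
Substituting the second reaction function into the first: q_Z = 11.25 − 0.125(48 − 0.5q_Z), which gives 0.9375q_Z = 5.25 ⇒ q_Z = 5.6.
Then q_Y = 48 − 0.5·5.6 = 45.2.
Total export volume: 5.6 + 45.2 = 50.8.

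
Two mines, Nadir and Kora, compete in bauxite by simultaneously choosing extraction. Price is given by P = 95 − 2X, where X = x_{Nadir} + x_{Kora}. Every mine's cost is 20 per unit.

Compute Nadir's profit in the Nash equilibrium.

Mine Nadir's profit: π = x_{Nadir}(95 − 2(x_{Nadir} + x_{Kora})) − 20x_{Nadir}.
∂π/∂x_{Nadir} = 75 − 4x_{Nadir} − 2x_{Kora} = 0, so x_{Nadir} = 18.75 − 0.5x_{Kora}.
By symmetry x_{Kora} = x_{Nadir}; substituting into the reaction function, 1.5x_{Nadir} = 18.75 and x_{Nadir} = 12.5.
Price P = 95 − 2·25 = 45.
Nadir's profit: (45 − 20)·12.5 = 312.5.

312.5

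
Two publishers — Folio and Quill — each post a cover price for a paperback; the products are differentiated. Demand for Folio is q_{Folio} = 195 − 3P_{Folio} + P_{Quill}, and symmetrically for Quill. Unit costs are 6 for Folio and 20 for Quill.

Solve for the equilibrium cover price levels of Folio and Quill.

43.8, 49.8

Folio's profit: π = (P_{Folio} − 6)(195 − 3P_{Folio} + P_{Quill}).
∂π/∂P_{Folio} = 213 − 6P_{Folio} + P_{Quill} = 0 ⇒ P_{Folio} = 35.5 + (1/6)P_{Quill}.
Similarly P_{Quill} = 42.5 + (1/6)P_{Folio}.
Solving the two reaction functions simultaneously: (1 − (1/6)(1/6))P_{Folio} = 35.5 + (1/6)·42.5, so (35/36)P_{Folio} = 511/12 and P_{Folio} = 43.8.
Then P_{Quill} = 42.5 + (1/6)·43.8 = 49.8.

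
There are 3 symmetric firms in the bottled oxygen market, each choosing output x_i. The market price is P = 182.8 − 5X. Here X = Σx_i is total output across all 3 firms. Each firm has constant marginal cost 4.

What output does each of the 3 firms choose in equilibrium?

8.94

A representative firm's profit is π_i = x_i(182.8 − 5X) − 4x_i, with X = x_i + Σ_{j≠i} x_j.
First-order condition: 178.8 − 10x_i − 5Σ_{j≠i} x_j = 0.
Imposing symmetry (x_j = x for all j) turns Σ_{j≠i} x_j into 2x, so 178.8 = 20x and x = 8.94.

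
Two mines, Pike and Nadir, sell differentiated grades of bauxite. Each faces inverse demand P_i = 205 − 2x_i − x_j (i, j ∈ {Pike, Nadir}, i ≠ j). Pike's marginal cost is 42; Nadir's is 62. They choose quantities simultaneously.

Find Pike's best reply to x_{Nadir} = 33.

Mine Pike's profit: π = x_{Pike}(205 − 2x_{Pike} − x_{Nadir}) − 42x_{Pike}.
∂π/∂x_{Pike} = 163 − 4x_{Pike} − x_{Nadir} = 0 ⇒ x_{Pike} = 40.75 − 0.25x_{Nadir}.
At x_{Nadir} = 33: x_{Pike} = 40.75 − 0.25·33 = 32.5.

32.5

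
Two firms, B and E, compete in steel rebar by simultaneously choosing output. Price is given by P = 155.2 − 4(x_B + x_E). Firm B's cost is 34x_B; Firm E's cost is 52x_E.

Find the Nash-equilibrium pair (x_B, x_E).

11.6, 7.1

Firm B's profit: π = x_B(155.2 − 4(x_B + x_E)) − 34x_B.
∂π/∂x_B = 121.2 − 8x_B − 4x_E = 0, so x_B = 15.15 − 0.5x_E.
By the same steps for E: x_E = 12.9 − 0.5x_B.
Substituting the second reaction function into the first: x_B = 15.15 − 0.5(12.9 − 0.5x_B), which gives 0.75x_B = 8.7 ⇒ x_B = 11.6.
Then x_E = 12.9 − 0.5·11.6 = 7.1.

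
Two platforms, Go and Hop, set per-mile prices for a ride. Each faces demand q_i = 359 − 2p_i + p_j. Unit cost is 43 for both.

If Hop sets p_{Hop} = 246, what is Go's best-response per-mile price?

Go's profit: π = (p_{Go} − 43)(359 − 2p_{Go} + p_{Hop}).
∂π/∂p_{Go} = 445 − 4p_{Go} + p_{Hop} = 0 ⇒ p_{Go} = 111.25 + 0.25p_{Hop}.
At p_{Hop} = 246: p_{Go} = 111.25 + 0.25·246 = 172.75.

172.75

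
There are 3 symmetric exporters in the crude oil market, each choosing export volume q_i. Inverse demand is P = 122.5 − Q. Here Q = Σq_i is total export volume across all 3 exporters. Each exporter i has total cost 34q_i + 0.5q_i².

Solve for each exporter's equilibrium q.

A representative exporter's profit is π_i = q_i(122.5 − Q) − 34q_i − 0.5q_i², with Q = q_i + Σ_{j≠i} q_j.
First-order condition: 88.5 − 3q_i − Σ_{j≠i} q_j = 0.
In a symmetric equilibrium every exporter chooses the same q, so Σ_{j≠i} q_j = 2q. The condition becomes 88.5 − 5q = 0, giving q = 88.5/5 = 17.7.

17.7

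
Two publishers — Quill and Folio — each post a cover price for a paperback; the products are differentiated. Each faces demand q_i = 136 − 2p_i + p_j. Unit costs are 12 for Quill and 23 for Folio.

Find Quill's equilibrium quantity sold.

85.6

Quill's profit: π = (p_{Quill} − 12)(136 − 2p_{Quill} + p_{Folio}).
∂π/∂p_{Quill} = 160 − 4p_{Quill} + p_{Folio} = 0 ⇒ p_{Quill} = 40 + 0.25p_{Folio}.
Similarly p_{Folio} = 45.5 + 0.25p_{Quill}.
Plugging p_{Folio} into Quill's best response: p_{Quill} = 40 + 0.25(45.5 + 0.25p_{Quill}) ⇒ 0.9375p_{Quill} = 51.375, so p_{Quill} = 54.8.
Then p_{Folio} = 45.5 + 0.25·54.8 = 59.2.
q_{Quill} = 136 − 2·54.8 + 59.2 = 85.6.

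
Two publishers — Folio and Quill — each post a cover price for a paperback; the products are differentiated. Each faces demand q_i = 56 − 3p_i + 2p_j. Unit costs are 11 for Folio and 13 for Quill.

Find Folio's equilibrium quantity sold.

Folio's profit: π = (p_{Folio} − 11)(56 − 3p_{Folio} + 2p_{Quill}).
∂π/∂p_{Folio} = 89 − 6p_{Folio} + 2p_{Quill} = 0 ⇒ p_{Folio} = 89/6 + (1/3)p_{Quill}.
Similarly p_{Quill} = 95/6 + (1/3)p_{Folio}.
Solving the two reaction functions simultaneously: (1 − (1/3)(1/3))p_{Folio} = 89/6 + (1/3)·(95/6), so (8/9)p_{Folio} = 181/9 and p_{Folio} = 22.625.
Then p_{Quill} = 95/6 + (1/3)·22.625 = 23.375.
q_{Folio} = 56 − 3·22.625 + 2·23.375 = 34.875.

34.875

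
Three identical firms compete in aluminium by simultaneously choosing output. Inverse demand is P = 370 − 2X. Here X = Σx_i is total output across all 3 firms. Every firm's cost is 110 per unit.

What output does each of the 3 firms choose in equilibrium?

A representative firm's profit is π_i = x_i(370 − 2X) − 110x_i, with X = x_i + Σ_{j≠i} x_j.
First-order condition: 260 − 4x_i − 2Σ_{j≠i} x_j = 0.
In a symmetric equilibrium every firm chooses the same x, so Σ_{j≠i} x_j = 2x. The condition becomes 260 − 8x = 0, giving x = 260/8 = 32.5.

32.5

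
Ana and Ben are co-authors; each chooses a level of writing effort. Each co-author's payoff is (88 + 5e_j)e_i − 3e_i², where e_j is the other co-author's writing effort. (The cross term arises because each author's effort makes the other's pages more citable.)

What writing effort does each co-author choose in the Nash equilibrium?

Ana's payoff is (88 + 5e_B)e_A − 3e_A².
∂π/∂e_A = 88 + 5e_B − 6e_A = 0, so e_A = 44/3 + (5/6)e_B.
By symmetry e_B = e_A; substituting into the reaction function, (1/6)e_A = 44/3 and e_A = 88.

88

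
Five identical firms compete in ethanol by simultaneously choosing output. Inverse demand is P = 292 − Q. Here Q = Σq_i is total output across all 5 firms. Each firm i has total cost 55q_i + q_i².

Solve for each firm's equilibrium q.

29.625

A representative firm's profit is π_i = q_i(292 − Q) − 55q_i − q_i², with Q = q_i + Σ_{j≠i} q_j.
First-order condition: 237 − 4q_i − Σ_{j≠i} q_j = 0.
With identical firms, set every q_j = q: then 237 − 4q − 4q = 0, i.e. q = 237/8 = 29.625.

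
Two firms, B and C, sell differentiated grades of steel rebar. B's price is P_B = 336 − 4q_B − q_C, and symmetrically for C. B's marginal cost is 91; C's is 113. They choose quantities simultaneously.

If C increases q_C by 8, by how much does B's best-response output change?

-1

Firm B's profit: π = q_B(336 − 4q_B − q_C) − 91q_B.
∂π/∂q_B = 245 − 8q_B − q_C = 0 ⇒ q_B = 30.625 − 0.125q_C.
The reaction-function slope is −0.125, so an 8-unit rise in q_C moves q_B by −0.125 × 8 = −1. B's best response falls — the actions are strategic substitutes.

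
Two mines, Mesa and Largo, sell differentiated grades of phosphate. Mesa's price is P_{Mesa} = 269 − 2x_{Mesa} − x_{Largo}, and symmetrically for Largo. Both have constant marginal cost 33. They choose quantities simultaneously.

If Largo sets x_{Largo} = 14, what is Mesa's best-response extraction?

55.5

Mine Mesa's profit: π = x_{Mesa}(269 − 2x_{Mesa} − x_{Largo}) − 33x_{Mesa}.
∂π/∂x_{Mesa} = 236 − 4x_{Mesa} − x_{Largo} = 0 ⇒ x_{Mesa} = 59 − 0.25x_{Largo}.
At x_{Largo} = 14: x_{Mesa} = 59 − 0.25·14 = 55.5.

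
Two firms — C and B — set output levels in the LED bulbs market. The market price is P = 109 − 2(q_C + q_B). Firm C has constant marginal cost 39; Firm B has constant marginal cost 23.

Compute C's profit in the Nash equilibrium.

Firm C's profit: π = q_C(109 − 2(q_C + q_B)) − 39q_C.
∂π/∂q_C = 70 − 4q_C − 2q_B = 0, so q_C = 17.5 − 0.5q_B.
By the same steps for B: q_B = 21.5 − 0.5q_C.
Solving the two reaction functions simultaneously: (1 − (−0.5)(−0.5))q_C = 17.5 − 0.5·21.5, so 0.75q_C = 6.75 and q_C = 9.
Then q_B = 21.5 − 0.5·9 = 17.
Price P = 109 − 2·26 = 57.
C's profit: (57 − 39)·9 = 162.

162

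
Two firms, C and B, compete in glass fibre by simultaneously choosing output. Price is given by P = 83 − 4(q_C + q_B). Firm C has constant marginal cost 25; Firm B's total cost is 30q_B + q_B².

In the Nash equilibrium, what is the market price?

48

Firm C's profit: π = q_C(83 − 4(q_C + q_B)) − 25q_C.
∂π/∂q_C = 58 − 8q_C − 4q_B = 0, so q_C = 7.25 − 0.5q_B.
For B: ∂π/∂q_B = 53 − 10q_B − 4q_C = 0 ⇒ q_B = 5.3 − 0.4q_C.
Solving the two reaction functions simultaneously: (1 − (−0.5)(−0.4))q_C = 7.25 − 0.5·5.3, so 0.8q_C = 4.6 and q_C = 5.75.
Then q_B = 5.3 − 0.4·5.75 = 3.
Equilibrium price: P = 83 − 4·8.75 = 48.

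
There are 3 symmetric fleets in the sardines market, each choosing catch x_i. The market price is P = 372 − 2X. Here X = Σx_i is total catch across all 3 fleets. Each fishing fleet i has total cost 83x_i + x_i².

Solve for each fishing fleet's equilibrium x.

A representative fishing fleet's profit is π_i = x_i(372 − 2X) − 83x_i − x_i², with X = x_i + Σ_{j≠i} x_j.
First-order condition: 289 − 6x_i − 2Σ_{j≠i} x_j = 0.
Imposing symmetry (x_j = x for all j) turns Σ_{j≠i} x_j into 2x, so 289 = 10x and x = 28.9.

28.9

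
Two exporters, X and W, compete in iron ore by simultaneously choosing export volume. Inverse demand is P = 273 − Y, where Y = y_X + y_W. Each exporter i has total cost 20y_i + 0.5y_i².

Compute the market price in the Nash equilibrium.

146.5

Exporter X's profit: π = y_X(273 − (y_X + y_W)) − 20y_X − 0.5y_X².
∂π/∂y_X = 253 − 3y_X − y_W = 0, so y_X = 253/3 − (1/3)y_W.
By symmetry y_W = y_X; substituting into the reaction function, (4/3)y_X = 253/3 and y_X = 63.25.
Equilibrium price: P = 273 − 126.5 = 146.5.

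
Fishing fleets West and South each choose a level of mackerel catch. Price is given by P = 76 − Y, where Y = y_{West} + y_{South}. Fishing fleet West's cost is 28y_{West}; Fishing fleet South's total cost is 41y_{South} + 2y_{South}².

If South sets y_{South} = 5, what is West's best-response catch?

21.5

Fishing fleet West's profit: π = y_{West}(76 − (y_{West} + y_{South})) − 28y_{West}.
∂π/∂y_{West} = 48 − 2y_{West} − y_{South} = 0, so y_{West} = 24 − 0.5y_{South}.
At y_{South} = 5: y_{West} = 24 − 0.5·5 = 21.5.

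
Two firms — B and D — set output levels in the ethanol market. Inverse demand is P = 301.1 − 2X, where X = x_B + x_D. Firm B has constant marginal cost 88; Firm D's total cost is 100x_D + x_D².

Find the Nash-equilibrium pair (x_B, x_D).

43.82, 18.91

Firm B's profit: π = x_B(301.1 − 2(x_B + x_D)) − 88x_B.
∂π/∂x_B = 213.1 − 4x_B − 2x_D = 0, so x_B = 53.275 − 0.5x_D.
For D: ∂π/∂x_D = 201.1 − 6x_D − 2x_B = 0 ⇒ x_D = 2011/60 − (1/3)x_B.
Solving the two reaction functions simultaneously: (1 − (−0.5)(−1/3))x_B = 53.275 − 0.5·(2011/60), so (5/6)x_B = 2191/60 and x_B = 43.82.
Then x_D = 2011/60 − (1/3)·43.82 = 18.91.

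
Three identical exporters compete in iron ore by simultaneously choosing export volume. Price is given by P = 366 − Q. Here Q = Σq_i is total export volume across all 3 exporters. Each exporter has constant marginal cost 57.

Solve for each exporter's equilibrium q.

77.25

A representative exporter's profit is π_i = q_i(366 − Q) − 57q_i, with Q = q_i + Σ_{j≠i} q_j.
First-order condition: 309 − 2q_i − Σ_{j≠i} q_j = 0.
In a symmetric equilibrium every exporter chooses the same q, so Σ_{j≠i} q_j = 2q. The condition becomes 309 − 4q = 0, giving q = 309/4 = 77.25.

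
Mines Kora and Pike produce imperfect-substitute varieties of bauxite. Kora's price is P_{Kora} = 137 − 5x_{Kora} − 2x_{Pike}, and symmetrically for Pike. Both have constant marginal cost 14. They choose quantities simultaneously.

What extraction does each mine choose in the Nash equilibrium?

Mine Kora's profit: π = x_{Kora}(137 − 5x_{Kora} − 2x_{Pike}) − 14x_{Kora}.
∂π/∂x_{Kora} = 123 − 10x_{Kora} − 2x_{Pike} = 0 ⇒ x_{Kora} = 12.3 − 0.2x_{Pike}.
The game is symmetric, so in equilibrium x_{Pike} = x_{Kora}: the reaction function gives 1.2x_{Kora} = 12.3, hence x_{Kora} = 10.25.

10.25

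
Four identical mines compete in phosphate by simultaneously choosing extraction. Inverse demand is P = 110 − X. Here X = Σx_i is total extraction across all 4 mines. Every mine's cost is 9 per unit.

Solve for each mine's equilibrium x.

A representative mine's profit is π_i = x_i(110 − X) − 9x_i, with X = x_i + Σ_{j≠i} x_j.
First-order condition: 101 − 2x_i − Σ_{j≠i} x_j = 0.
With identical mines, set every x_j = x: then 101 − 2x − 3x = 0, i.e. x = 101/5 = 20.2.

20.2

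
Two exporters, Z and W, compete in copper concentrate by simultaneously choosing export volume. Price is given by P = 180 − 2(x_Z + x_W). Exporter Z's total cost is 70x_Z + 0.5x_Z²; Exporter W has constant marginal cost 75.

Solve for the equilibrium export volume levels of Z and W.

14.375, 19.0625

Exporter Z's profit: π = x_Z(180 − 2(x_Z + x_W)) − 70x_Z − 0.5x_Z².
∂π/∂x_Z = 110 − 5x_Z − 2x_W = 0, so x_Z = 22 − 0.4x_W.
For W: ∂π/∂x_W = 105 − 4x_W − 2x_Z = 0 ⇒ x_W = 26.25 − 0.5x_Z.
Substituting the second reaction function into the first: x_Z = 22 − 0.4(26.25 − 0.5x_Z), which gives 0.8x_Z = 11.5 ⇒ x_Z = 14.375.
Then x_W = 26.25 − 0.5·14.375 = 19.0625.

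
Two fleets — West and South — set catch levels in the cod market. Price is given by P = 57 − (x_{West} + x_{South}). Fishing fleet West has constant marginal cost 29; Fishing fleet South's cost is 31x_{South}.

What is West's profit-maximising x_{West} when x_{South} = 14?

Fishing fleet West's profit: π = x_{West}(57 − (x_{West} + x_{South})) − 29x_{West}.
∂π/∂x_{West} = 28 − 2x_{West} − x_{South} = 0, so x_{West} = 14 − 0.5x_{South}.
At x_{South} = 14: x_{West} = 14 − 0.5·14 = 7.

7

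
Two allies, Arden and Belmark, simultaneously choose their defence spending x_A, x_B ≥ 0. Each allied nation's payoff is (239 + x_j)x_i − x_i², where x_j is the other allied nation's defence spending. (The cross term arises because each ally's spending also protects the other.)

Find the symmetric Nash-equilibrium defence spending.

Arden's payoff is (239 + x_B)x_A − x_A².
∂π/∂x_A = 239 + x_B − 2x_A = 0, so x_A = 119.5 + 0.5x_B.
The game is symmetric, so in equilibrium x_B = x_A: the reaction function gives 0.5x_A = 119.5, hence x_A = 239.

239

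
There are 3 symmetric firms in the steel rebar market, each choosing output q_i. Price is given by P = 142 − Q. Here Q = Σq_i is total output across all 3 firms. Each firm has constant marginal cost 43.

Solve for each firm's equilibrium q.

A representative firm's profit is π_i = q_i(142 − Q) − 43q_i, with Q = q_i + Σ_{j≠i} q_j.
First-order condition: 99 − 2q_i − Σ_{j≠i} q_j = 0.
With identical firms, set every q_j = q: then 99 − 2q − 2q = 0, i.e. q = 99/4 = 24.75.

24.75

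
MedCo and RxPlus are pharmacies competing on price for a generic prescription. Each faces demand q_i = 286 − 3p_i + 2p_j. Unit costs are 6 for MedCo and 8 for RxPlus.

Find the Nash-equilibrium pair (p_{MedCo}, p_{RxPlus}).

MedCo's profit: π = (p_{MedCo} − 6)(286 − 3p_{MedCo} + 2p_{RxPlus}).
∂π/∂p_{MedCo} = 304 − 6p_{MedCo} + 2p_{RxPlus} = 0 ⇒ p_{MedCo} = 152/3 + (1/3)p_{RxPlus}.
Similarly p_{RxPlus} = 155/3 + (1/3)p_{MedCo}.
Substituting the second reaction function into the first: p_{MedCo} = 152/3 + (1/3)(155/3 + (1/3)p_{MedCo}), which gives (8/9)p_{MedCo} = 611/9 ⇒ p_{MedCo} = 76.375.
Then p_{RxPlus} = 155/3 + (1/3)·76.375 = 77.125.

76.375, 77.125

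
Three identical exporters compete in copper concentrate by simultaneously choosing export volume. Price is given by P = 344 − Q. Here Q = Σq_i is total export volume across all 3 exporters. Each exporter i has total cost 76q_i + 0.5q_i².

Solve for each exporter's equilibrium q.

A representative exporter's profit is π_i = q_i(344 − Q) − 76q_i − 0.5q_i², with Q = q_i + Σ_{j≠i} q_j.
First-order condition: 268 − 3q_i − Σ_{j≠i} q_j = 0.
In a symmetric equilibrium every exporter chooses the same q, so Σ_{j≠i} q_j = 2q. The condition becomes 268 − 5q = 0, giving q = 268/5 = 53.6.

53.6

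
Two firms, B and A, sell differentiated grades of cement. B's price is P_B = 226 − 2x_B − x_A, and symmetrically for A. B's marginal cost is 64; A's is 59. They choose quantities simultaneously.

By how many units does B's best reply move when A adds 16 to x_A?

-4

Firm B's profit: π = x_B(226 − 2x_B − x_A) − 64x_B.
∂π/∂x_B = 162 − 4x_B − x_A = 0 ⇒ x_B = 40.5 − 0.25x_A.
The reaction-function slope is −0.25, so a 16-unit rise in x_A moves x_B by −0.25 × 16 = −4. B's best response falls — the actions are strategic substitutes.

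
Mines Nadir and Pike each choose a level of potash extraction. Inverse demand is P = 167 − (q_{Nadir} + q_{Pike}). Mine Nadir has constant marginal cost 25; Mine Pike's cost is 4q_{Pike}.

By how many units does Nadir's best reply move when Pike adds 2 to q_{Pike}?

-1

Mine Nadir's profit: π = q_{Nadir}(167 − (q_{Nadir} + q_{Pike})) − 25q_{Nadir}.
∂π/∂q_{Nadir} = 142 − 2q_{Nadir} − q_{Pike} = 0, so q_{Nadir} = 71 − 0.5q_{Pike}.
The reaction-function slope is −0.5, so a 2-unit rise in q_{Pike} moves q_{Nadir} by −0.5 × 2 = −1. Nadir's best response falls — the actions are strategic substitutes.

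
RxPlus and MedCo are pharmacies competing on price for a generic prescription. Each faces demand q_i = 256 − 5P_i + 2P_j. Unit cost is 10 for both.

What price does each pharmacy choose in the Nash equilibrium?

38.25

RxPlus's profit: π = (P_{RxPlus} − 10)(256 − 5P_{RxPlus} + 2P_{MedCo}).
∂π/∂P_{RxPlus} = 306 − 10P_{RxPlus} + 2P_{MedCo} = 0 ⇒ P_{RxPlus} = 30.6 + 0.2P_{MedCo}.
By symmetry P_{MedCo} = P_{RxPlus}; substituting into the reaction function, 0.8P_{RxPlus} = 30.6 and P_{RxPlus} = 38.25.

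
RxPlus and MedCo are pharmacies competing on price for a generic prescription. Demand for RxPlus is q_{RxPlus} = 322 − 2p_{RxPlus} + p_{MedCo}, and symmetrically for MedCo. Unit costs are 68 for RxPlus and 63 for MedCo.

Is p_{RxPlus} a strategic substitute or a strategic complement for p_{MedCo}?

RxPlus's profit: π = (p_{RxPlus} − 68)(322 − 2p_{RxPlus} + p_{MedCo}).
∂π/∂p_{RxPlus} = 458 − 4p_{RxPlus} + p_{MedCo} = 0 ⇒ p_{RxPlus} = 114.5 + 0.25p_{MedCo}.
The best-response slope dp_{RxPlus}/dp_{MedCo} = 0.25 > 0: the reaction function is upward-sloping, so the choices are strategic complements.

strategic complements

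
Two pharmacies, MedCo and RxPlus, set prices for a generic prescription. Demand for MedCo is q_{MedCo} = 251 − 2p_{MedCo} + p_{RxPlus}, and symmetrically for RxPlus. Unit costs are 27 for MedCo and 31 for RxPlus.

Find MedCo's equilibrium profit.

MedCo's profit: π = (p_{MedCo} − 27)(251 − 2p_{MedCo} + p_{RxPlus}).
∂π/∂p_{MedCo} = 305 − 4p_{MedCo} + p_{RxPlus} = 0 ⇒ p_{MedCo} = 76.25 + 0.25p_{RxPlus}.
Similarly p_{RxPlus} = 78.25 + 0.25p_{MedCo}.
Substituting the second reaction function into the first: p_{MedCo} = 76.25 + 0.25(78.25 + 0.25p_{MedCo}), which gives 0.9375p_{MedCo} = 95.8125 ⇒ p_{MedCo} = 102.2.
Then p_{RxPlus} = 78.25 + 0.25·102.2 = 103.8.
q_{MedCo} = 251 − 2·102.2 + 103.8 = 150.4.
Profit = (102.2 − 27)·150.4 = 11310.08.

11310.08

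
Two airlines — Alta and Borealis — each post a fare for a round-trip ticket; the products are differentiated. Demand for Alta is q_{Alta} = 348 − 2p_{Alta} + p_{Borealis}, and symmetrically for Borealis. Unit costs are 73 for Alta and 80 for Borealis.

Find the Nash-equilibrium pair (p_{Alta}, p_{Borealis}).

165.6, 168.4

Alta's profit: π = (p_{Alta} − 73)(348 − 2p_{Alta} + p_{Borealis}).
∂π/∂p_{Alta} = 494 − 4p_{Alta} + p_{Borealis} = 0 ⇒ p_{Alta} = 123.5 + 0.25p_{Borealis}.
Similarly p_{Borealis} = 127 + 0.25p_{Alta}.
Substituting the second reaction function into the first: p_{Alta} = 123.5 + 0.25(127 + 0.25p_{Alta}), which gives 0.9375p_{Alta} = 155.25 ⇒ p_{Alta} = 165.6.
Then p_{Borealis} = 127 + 0.25·165.6 = 168.4.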